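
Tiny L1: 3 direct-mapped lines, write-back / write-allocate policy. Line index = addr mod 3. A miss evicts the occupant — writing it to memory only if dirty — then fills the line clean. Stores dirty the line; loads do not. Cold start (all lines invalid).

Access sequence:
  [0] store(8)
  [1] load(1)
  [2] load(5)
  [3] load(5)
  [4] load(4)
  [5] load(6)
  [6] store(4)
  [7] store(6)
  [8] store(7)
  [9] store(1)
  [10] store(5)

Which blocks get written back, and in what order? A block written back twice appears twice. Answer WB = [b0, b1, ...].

  0 | W B8 → L2 miss [D]
  1 | R B1 → L1 miss [-]
  2 | R B5 → L2 miss wb→B8 [-]
  3 | R B5 → L2 hit [-]
  4 | R B4 → L1 miss [-]
  5 | R B6 → L0 miss [-]
  6 | W B4 → L1 hit [D]
  7 | W B6 → L0 hit [D]
  8 | W B7 → L1 miss wb→B4 [D]
  9 | W B1 → L1 miss wb→B7 [D]
  10 | W B5 → L2 hit [D]

WB = [8, 4, 7]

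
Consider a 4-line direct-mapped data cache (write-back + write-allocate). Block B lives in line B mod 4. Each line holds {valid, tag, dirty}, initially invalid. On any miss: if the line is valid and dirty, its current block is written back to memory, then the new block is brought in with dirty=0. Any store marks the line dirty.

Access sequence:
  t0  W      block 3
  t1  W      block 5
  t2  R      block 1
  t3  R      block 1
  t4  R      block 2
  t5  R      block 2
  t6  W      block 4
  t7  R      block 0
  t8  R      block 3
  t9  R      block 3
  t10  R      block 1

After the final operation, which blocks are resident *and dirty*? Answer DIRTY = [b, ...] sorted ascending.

0: W B3 → L3 miss [D]
1: W B5 → L1 miss [D]
2: R B1 → L1 miss wb→B5 [-]
3: R B1 → L1 hit [-]
4: R B2 → L2 miss [-]
5: R B2 → L2 hit [-]
6: W B4 → L0 miss [D]
7: R B0 → L0 miss wb→B4 [-]
8: R B3 → L3 hit [D]
9: R B3 → L3 hit [D]
10: R B1 → L1 hit [-]

DIRTY = [3]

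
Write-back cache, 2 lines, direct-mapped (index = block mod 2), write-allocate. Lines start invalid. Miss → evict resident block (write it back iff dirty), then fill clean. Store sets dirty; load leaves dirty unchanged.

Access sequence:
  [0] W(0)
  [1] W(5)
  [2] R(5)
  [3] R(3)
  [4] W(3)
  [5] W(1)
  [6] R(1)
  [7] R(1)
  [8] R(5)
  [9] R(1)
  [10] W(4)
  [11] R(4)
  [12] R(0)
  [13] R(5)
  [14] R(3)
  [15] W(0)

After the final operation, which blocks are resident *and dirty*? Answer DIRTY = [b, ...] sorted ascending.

0: W B0 → L0 miss [D]
1: W B5 → L1 miss [D]
2: R B5 → L1 hit [D]
3: R B3 → L1 miss wb→B5 [-]
4: W B3 → L1 hit [D]
5: W B1 → L1 miss wb→B3 [D]
6: R B1 → L1 hit [D]
7: R B1 → L1 hit [D]
8: R B5 → L1 miss wb→B1 [-]
9: R B1 → L1 miss [-]
10: W B4 → L0 miss wb→B0 [D]
11: R B4 → L0 hit [D]
12: R B0 → L0 miss wb→B4 [-]
13: R B5 → L1 miss [-]
14: R B3 → L1 miss [-]
15: W B0 → L0 hit [D]

DIRTY = [0]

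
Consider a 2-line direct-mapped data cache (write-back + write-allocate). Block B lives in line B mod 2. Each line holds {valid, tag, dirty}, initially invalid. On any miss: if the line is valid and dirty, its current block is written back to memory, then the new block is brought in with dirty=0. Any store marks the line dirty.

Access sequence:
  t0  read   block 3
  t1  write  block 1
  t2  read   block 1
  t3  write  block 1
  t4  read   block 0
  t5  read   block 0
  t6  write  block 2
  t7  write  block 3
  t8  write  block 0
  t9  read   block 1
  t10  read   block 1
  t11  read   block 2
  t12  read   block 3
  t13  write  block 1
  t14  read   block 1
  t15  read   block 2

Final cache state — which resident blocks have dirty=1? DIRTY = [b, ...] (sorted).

DIRTY = [1]

  0 | R B3 → L1 miss [-]
  1 | W B1 → L1 miss [D]
  2 | R B1 → L1 hit [D]
  3 | W B1 → L1 hit [D]
  4 | R B0 → L0 miss [-]
  5 | R B0 → L0 hit [-]
  6 | W B2 → L0 miss [D]
  7 | W B3 → L1 miss wb→B1 [D]
  8 | W B0 → L0 miss wb→B2 [D]
  9 | R B1 → L1 miss wb→B3 [-]
  10 | R B1 → L1 hit [-]
  11 | R B2 → L0 miss wb→B0 [-]
  12 | R B3 → L1 miss [-]
  13 | W B1 → L1 miss [D]
  14 | R B1 → L1 hit [D]
  15 | R B2 → L0 hit [-]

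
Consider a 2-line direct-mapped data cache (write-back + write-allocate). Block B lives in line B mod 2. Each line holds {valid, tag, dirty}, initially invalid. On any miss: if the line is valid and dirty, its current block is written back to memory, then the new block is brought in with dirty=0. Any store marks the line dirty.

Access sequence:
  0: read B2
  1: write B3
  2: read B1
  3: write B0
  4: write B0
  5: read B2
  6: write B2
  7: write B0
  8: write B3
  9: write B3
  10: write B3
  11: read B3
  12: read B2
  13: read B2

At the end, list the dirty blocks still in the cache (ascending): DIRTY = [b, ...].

  0 | R B2 → L0 miss [-]
  1 | W B3 → L1 miss [D]
  2 | R B1 → L1 miss wb→B3 [-]
  3 | W B0 → L0 miss [D]
  4 | W B0 → L0 hit [D]
  5 | R B2 → L0 miss wb→B0 [-]
  6 | W B2 → L0 hit [D]
  7 | W B0 → L0 miss wb→B2 [D]
  8 | W B3 → L1 miss [D]
  9 | W B3 → L1 hit [D]
  10 | W B3 → L1 hit [D]
  11 | R B3 → L1 hit [D]
  12 | R B2 → L0 miss wb→B0 [-]
  13 | R B2 → L0 hit [-]

DIRTY = [3]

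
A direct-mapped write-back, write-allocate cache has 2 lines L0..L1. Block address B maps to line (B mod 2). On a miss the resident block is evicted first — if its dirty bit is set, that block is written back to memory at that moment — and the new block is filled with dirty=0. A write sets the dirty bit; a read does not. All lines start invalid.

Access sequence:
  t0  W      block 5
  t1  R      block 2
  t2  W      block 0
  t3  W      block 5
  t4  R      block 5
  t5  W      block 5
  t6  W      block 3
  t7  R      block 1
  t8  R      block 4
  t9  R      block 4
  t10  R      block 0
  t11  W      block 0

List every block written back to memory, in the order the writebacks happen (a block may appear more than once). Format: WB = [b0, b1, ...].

0: W B5 → L1 miss [D]
1: R B2 → L0 miss [-]
2: W B0 → L0 miss [D]
3: W B5 → L1 hit [D]
4: R B5 → L1 hit [D]
5: W B5 → L1 hit [D]
6: W B3 → L1 miss wb→B5 [D]
7: R B1 → L1 miss wb→B3 [-]
8: R B4 → L0 miss wb→B0 [-]
9: R B4 → L0 hit [-]
10: R B0 → L0 miss [-]
11: W B0 → L0 hit [D]

WB = [5, 3, 0]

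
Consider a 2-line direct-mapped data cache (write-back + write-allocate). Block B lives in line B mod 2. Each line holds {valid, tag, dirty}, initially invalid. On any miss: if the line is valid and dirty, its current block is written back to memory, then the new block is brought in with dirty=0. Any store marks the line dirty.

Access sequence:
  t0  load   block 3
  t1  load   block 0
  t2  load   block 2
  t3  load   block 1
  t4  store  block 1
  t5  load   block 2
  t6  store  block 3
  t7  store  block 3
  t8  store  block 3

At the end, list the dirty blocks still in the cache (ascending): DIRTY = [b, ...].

DIRTY = [3]

0: R B3 → L1 miss [-]
1: R B0 → L0 miss [-]
2: R B2 → L0 miss [-]
3: R B1 → L1 miss [-]
4: W B1 → L1 hit [D]
5: R B2 → L0 hit [-]
6: W B3 → L1 miss wb→B1 [D]
7: W B3 → L1 hit [D]
8: W B3 → L1 hit [D]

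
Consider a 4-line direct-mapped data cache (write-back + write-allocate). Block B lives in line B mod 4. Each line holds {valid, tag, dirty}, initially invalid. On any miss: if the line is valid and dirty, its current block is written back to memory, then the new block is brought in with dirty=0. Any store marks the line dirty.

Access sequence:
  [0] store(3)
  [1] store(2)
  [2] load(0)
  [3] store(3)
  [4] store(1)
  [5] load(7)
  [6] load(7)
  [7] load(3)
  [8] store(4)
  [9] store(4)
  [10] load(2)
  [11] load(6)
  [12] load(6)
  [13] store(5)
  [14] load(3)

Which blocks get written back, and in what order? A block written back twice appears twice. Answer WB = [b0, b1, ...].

WB = [3, 2, 1]

0: W B3 -> L3 miss  d=D]
1: W B2 -> L2 miss  d=D]
2: R B0 -> L0 miss  d=-]
3: W B3 -> L3 hit  d=D]
4: W B1 -> L1 miss  d=D]
5: R B7 -> L3 miss wb->B3  d=-]
6: R B7 -> L3 hit  d=-]
7: R B3 -> L3 miss  d=-]
8: W B4 -> L0 miss  d=D]
9: W B4 -> L0 hit  d=D]
10: R B2 -> L2 hit  d=D]
11: R B6 -> L2 miss wb->B2  d=-]
12: R B6 -> L2 hit  d=-]
13: W B5 -> L1 miss wb->B1  d=D]
14: R B3 -> L3 hit  d=-]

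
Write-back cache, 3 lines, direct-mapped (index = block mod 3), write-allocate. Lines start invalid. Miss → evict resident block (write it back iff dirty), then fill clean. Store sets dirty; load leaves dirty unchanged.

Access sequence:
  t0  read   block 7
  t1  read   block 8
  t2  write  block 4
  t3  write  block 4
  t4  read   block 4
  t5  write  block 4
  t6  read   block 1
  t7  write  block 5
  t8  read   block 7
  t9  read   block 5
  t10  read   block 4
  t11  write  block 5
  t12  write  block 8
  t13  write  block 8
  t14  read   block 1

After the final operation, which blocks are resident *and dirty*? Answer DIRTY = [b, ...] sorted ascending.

DIRTY = [8]

  0 | R B7 → L1 miss [-]
  1 | R B8 → L2 miss [-]
  2 | W B4 → L1 miss [D]
  3 | W B4 → L1 hit [D]
  4 | R B4 → L1 hit [D]
  5 | W B4 → L1 hit [D]
  6 | R B1 → L1 miss wb→B4 [-]
  7 | W B5 → L2 miss [D]
  8 | R B7 → L1 miss [-]
  9 | R B5 → L2 hit [D]
  10 | R B4 → L1 miss [-]
  11 | W B5 → L2 hit [D]
  12 | W B8 → L2 miss wb→B5 [D]
  13 | W B8 → L2 hit [D]
  14 | R B1 → L1 miss [-]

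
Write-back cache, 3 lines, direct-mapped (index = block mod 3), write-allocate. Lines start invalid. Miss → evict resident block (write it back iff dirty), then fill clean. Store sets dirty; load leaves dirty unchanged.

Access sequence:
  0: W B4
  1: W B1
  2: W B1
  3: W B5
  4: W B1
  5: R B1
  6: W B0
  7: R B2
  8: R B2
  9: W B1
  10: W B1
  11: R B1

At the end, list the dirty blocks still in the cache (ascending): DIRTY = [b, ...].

DIRTY = [0, 1]

0: W B4 → L1 miss [D]
1: W B1 → L1 miss wb→B4 [D]
2: W B1 → L1 hit [D]
3: W B5 → L2 miss [D]
4: W B1 → L1 hit [D]
5: R B1 → L1 hit [D]
6: W B0 → L0 miss [D]
7: R B2 → L2 miss wb→B5 [-]
8: R B2 → L2 hit [-]
9: W B1 → L1 hit [D]
10: W B1 → L1 hit [D]
11: R B1 → L1 hit [D]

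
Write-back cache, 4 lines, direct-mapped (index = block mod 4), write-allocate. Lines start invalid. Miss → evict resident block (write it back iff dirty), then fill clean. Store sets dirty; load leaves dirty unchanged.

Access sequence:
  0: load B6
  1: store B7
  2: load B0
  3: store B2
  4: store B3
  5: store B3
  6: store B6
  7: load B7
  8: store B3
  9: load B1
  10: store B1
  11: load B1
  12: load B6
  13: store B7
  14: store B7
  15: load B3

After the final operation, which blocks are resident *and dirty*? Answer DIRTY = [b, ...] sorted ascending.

0: R B6 → L2 miss [-]
1: W B7 → L3 miss [D]
2: R B0 → L0 miss [-]
3: W B2 → L2 miss [D]
4: W B3 → L3 miss wb→B7 [D]
5: W B3 → L3 hit [D]
6: W B6 → L2 miss wb→B2 [D]
7: R B7 → L3 miss wb→B3 [-]
8: W B3 → L3 miss [D]
9: R B1 → L1 miss [-]
10: W B1 → L1 hit [D]
11: R B1 → L1 hit [D]
12: R B6 → L2 hit [D]
13: W B7 → L3 miss wb→B3 [D]
14: W B7 → L3 hit [D]
15: R B3 → L3 miss wb→B7 [-]

DIRTY = [1, 6]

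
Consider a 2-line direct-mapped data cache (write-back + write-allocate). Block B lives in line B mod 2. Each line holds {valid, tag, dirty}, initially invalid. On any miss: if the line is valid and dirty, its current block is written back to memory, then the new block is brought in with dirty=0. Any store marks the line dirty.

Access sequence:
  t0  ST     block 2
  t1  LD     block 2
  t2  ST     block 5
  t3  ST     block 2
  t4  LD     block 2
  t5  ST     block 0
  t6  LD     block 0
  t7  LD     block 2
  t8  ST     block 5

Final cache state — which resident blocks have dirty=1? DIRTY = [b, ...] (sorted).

DIRTY = [5]

  0 | W B2 → L0 miss [D]
  1 | R B2 → L0 hit [D]
  2 | W B5 → L1 miss [D]
  3 | W B2 → L0 hit [D]
  4 | R B2 → L0 hit [D]
  5 | W B0 → L0 miss wb→B2 [D]
  6 | R B0 → L0 hit [D]
  7 | R B2 → L0 miss wb→B0 [-]
  8 | W B5 → L1 hit [D]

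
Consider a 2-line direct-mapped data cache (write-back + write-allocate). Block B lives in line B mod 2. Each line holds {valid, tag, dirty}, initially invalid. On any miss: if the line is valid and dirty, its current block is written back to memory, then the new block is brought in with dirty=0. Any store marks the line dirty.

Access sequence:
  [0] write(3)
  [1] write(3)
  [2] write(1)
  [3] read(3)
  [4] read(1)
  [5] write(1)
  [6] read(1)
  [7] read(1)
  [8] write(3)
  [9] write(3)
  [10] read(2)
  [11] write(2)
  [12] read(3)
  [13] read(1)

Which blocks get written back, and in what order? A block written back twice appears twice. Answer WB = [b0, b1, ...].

WB = [3, 1, 1, 3]

0: W B3 -> L1 miss  d=D]
1: W B3 -> L1 hit  d=D]
2: W B1 -> L1 miss wb->B3  d=D]
3: R B3 -> L1 miss wb->B1  d=-]
4: R B1 -> L1 miss  d=-]
5: W B1 -> L1 hit  d=D]
6: R B1 -> L1 hit  d=D]
7: R B1 -> L1 hit  d=D]
8: W B3 -> L1 miss wb->B1  d=D]
9: W B3 -> L1 hit  d=D]
10: R B2 -> L0 miss  d=-]
11: W B2 -> L0 hit  d=D]
12: R B3 -> L1 hit  d=D]
13: R B1 -> L1 miss wb->B3  d=-]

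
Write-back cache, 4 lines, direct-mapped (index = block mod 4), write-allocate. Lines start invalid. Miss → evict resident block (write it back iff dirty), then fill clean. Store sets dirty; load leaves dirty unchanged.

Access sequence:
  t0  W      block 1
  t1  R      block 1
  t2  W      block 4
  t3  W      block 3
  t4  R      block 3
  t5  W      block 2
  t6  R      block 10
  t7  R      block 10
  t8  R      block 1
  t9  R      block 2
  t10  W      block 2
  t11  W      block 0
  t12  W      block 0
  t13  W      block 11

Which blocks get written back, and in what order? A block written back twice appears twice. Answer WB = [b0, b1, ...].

WB = [2, 4, 3]

  0 | W B1 → L1 miss [D]
  1 | R B1 → L1 hit [D]
  2 | W B4 → L0 miss [D]
  3 | W B3 → L3 miss [D]
  4 | R B3 → L3 hit [D]
  5 | W B2 → L2 miss [D]
  6 | R B10 → L2 miss wb→B2 [-]
  7 | R B10 → L2 hit [-]
  8 | R B1 → L1 hit [D]
  9 | R B2 → L2 miss [-]
  10 | W B2 → L2 hit [D]
  11 | W B0 → L0 miss wb→B4 [D]
  12 | W B0 → L0 hit [D]
  13 | W B11 → L3 miss wb→B3 [D]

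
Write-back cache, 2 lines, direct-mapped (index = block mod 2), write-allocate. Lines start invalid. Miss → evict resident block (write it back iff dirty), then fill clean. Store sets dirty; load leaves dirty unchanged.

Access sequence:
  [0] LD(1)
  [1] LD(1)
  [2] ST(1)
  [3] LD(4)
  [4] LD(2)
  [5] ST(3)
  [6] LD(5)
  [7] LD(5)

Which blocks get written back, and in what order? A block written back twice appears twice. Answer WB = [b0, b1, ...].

WB = [1, 3]

0: R B1 -> L1 miss  d=-]
1: R B1 -> L1 hit  d=-]
2: W B1 -> L1 hit  d=D]
3: R B4 -> L0 miss  d=-]
4: R B2 -> L0 miss  d=-]
5: W B3 -> L1 miss wb->B1  d=D]
6: R B5 -> L1 miss wb->B3  d=-]
7: R B5 -> L1 hit  d=-]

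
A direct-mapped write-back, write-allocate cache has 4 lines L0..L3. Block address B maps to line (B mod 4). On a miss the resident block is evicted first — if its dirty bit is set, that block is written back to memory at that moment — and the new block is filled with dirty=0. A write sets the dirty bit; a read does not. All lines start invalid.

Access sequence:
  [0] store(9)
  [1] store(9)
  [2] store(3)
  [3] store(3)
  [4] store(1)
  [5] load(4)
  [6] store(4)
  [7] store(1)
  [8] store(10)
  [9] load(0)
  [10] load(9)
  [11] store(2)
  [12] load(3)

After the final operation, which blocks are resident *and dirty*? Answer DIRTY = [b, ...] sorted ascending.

DIRTY = [2, 3]

  0 | W B9 → L1 miss [D]
  1 | W B9 → L1 hit [D]
  2 | W B3 → L3 miss [D]
  3 | W B3 → L3 hit [D]
  4 | W B1 → L1 miss wb→B9 [D]
  5 | R B4 → L0 miss [-]
  6 | W B4 → L0 hit [D]
  7 | W B1 → L1 hit [D]
  8 | W B10 → L2 miss [D]
  9 | R B0 → L0 miss wb→B4 [-]
  10 | R B9 → L1 miss wb→B1 [-]
  11 | W B2 → L2 miss wb→B10 [D]
  12 | R B3 → L3 hit [D]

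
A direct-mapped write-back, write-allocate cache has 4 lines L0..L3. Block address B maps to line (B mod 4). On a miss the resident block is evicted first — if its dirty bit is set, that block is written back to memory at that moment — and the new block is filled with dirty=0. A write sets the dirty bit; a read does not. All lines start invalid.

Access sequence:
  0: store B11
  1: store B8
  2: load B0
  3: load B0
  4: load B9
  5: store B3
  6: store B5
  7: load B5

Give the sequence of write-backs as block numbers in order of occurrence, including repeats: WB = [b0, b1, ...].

  0 | W B11 → L3 miss [D]
  1 | W B8 → L0 miss [D]
  2 | R B0 → L0 miss wb→B8 [-]
  3 | R B0 → L0 hit [-]
  4 | R B9 → L1 miss [-]
  5 | W B3 → L3 miss wb→B11 [D]
  6 | W B5 → L1 miss [D]
  7 | R B5 → L1 hit [D]

WB = [8, 11]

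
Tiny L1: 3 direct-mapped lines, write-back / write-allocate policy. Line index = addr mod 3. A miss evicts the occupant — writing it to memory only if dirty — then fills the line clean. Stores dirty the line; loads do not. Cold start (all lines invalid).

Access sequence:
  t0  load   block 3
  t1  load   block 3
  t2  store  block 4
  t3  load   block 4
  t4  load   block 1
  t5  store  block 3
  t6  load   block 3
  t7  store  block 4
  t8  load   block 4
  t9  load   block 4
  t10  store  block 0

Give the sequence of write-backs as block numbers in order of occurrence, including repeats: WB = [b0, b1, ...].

WB = [4, 3]

0: R B3 -> L0 miss  d=-]
1: R B3 -> L0 hit  d=-]
2: W B4 -> L1 miss  d=D]
3: R B4 -> L1 hit  d=D]
4: R B1 -> L1 miss wb->B4  d=-]
5: W B3 -> L0 hit  d=D]
6: R B3 -> L0 hit  d=D]
7: W B4 -> L1 miss  d=D]
8: R B4 -> L1 hit  d=D]
9: R B4 -> L1 hit  d=D]
10: W B0 -> L0 miss wb->B3  d=D]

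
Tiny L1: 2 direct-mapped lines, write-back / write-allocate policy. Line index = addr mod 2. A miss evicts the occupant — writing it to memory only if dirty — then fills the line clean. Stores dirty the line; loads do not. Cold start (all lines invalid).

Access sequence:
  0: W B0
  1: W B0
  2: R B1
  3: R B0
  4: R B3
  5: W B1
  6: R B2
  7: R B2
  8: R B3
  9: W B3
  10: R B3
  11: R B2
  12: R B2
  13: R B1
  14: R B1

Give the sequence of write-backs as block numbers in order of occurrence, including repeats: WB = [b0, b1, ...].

WB = [0, 1, 3]

0: W B0 -> L0 miss  d=D]
1: W B0 -> L0 hit  d=D]
2: R B1 -> L1 miss  d=-]
3: R B0 -> L0 hit  d=D]
4: R B3 -> L1 miss  d=-]
5: W B1 -> L1 miss  d=D]
6: R B2 -> L0 miss wb->B0  d=-]
7: R B2 -> L0 hit  d=-]
8: R B3 -> L1 miss wb->B1  d=-]
9: W B3 -> L1 hit  d=D]
10: R B3 -> L1 hit  d=D]
11: R B2 -> L0 hit  d=-]
12: R B2 -> L0 hit  d=-]
13: R B1 -> L1 miss wb->B3  d=-]
14: R B1 -> L1 hit  d=-]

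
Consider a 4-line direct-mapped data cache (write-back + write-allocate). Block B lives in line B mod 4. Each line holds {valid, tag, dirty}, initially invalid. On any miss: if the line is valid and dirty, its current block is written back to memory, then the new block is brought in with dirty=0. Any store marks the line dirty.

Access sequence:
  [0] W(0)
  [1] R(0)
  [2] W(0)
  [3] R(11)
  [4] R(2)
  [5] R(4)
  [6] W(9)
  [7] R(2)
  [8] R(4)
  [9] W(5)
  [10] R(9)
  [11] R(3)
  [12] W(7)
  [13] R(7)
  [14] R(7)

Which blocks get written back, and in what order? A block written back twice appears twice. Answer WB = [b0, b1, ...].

  0 | W B0 → L0 miss [D]
  1 | R B0 → L0 hit [D]
  2 | W B0 → L0 hit [D]
  3 | R B11 → L3 miss [-]
  4 | R B2 → L2 miss [-]
  5 | R B4 → L0 miss wb→B0 [-]
  6 | W B9 → L1 miss [D]
  7 | R B2 → L2 hit [-]
  8 | R B4 → L0 hit [-]
  9 | W B5 → L1 miss wb→B9 [D]
  10 | R B9 → L1 miss wb→B5 [-]
  11 | R B3 → L3 miss [-]
  12 | W B7 → L3 miss [D]
  13 | R B7 → L3 hit [D]
  14 | R B7 → L3 hit [D]

WB = [0, 9, 5]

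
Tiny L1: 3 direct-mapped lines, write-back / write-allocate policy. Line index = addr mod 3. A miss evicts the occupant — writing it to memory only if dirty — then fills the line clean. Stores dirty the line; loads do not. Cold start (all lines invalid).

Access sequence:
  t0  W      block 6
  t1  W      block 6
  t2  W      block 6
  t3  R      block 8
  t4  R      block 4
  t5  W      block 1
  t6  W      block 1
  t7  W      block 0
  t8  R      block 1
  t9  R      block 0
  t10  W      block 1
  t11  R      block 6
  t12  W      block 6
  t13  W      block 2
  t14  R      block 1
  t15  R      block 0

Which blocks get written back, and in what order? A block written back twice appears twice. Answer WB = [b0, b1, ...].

0: W B6 → L0 miss [D]
1: W B6 → L0 hit [D]
2: W B6 → L0 hit [D]
3: R B8 → L2 miss [-]
4: R B4 → L1 miss [-]
5: W B1 → L1 miss [D]
6: W B1 → L1 hit [D]
7: W B0 → L0 miss wb→B6 [D]
8: R B1 → L1 hit [D]
9: R B0 → L0 hit [D]
10: W B1 → L1 hit [D]
11: R B6 → L0 miss wb→B0 [-]
12: W B6 → L0 hit [D]
13: W B2 → L2 miss [D]
14: R B1 → L1 hit [D]
15: R B0 → L0 miss wb→B6 [-]

WB = [6, 0, 6]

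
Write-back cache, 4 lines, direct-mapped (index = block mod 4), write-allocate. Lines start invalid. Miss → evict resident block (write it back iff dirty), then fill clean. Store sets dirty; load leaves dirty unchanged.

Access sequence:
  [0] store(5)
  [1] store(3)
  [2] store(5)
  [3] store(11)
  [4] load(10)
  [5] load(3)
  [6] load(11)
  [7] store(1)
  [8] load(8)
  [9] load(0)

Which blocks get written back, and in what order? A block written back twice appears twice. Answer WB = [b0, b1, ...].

WB = [3, 11, 5]

  0 | W B5 → L1 miss [D]
  1 | W B3 → L3 miss [D]
  2 | W B5 → L1 hit [D]
  3 | W B11 → L3 miss wb→B3 [D]
  4 | R B10 → L2 miss [-]
  5 | R B3 → L3 miss wb→B11 [-]
  6 | R B11 → L3 miss [-]
  7 | W B1 → L1 miss wb→B5 [D]
  8 | R B8 → L0 miss [-]
  9 | R B0 → L0 miss [-]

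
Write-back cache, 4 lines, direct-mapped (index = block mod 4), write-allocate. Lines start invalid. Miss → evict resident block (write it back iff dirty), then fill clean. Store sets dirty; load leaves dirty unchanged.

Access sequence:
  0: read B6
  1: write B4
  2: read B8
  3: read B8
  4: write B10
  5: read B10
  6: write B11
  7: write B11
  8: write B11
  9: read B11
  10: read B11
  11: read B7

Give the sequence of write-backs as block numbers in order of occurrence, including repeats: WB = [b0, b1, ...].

WB = [4, 11]

0: R B6 -> L2 miss  d=-]
1: W B4 -> L0 miss  d=D]
2: R B8 -> L0 miss wb->B4  d=-]
3: R B8 -> L0 hit  d=-]
4: W B10 -> L2 miss  d=D]
5: R B10 -> L2 hit  d=D]
6: W B11 -> L3 miss  d=D]
7: W B11 -> L3 hit  d=D]
8: W B11 -> L3 hit  d=D]
9: R B11 -> L3 hit  d=D]
10: R B11 -> L3 hit  d=D]
11: R B7 -> L3 miss wb->B11  d=-]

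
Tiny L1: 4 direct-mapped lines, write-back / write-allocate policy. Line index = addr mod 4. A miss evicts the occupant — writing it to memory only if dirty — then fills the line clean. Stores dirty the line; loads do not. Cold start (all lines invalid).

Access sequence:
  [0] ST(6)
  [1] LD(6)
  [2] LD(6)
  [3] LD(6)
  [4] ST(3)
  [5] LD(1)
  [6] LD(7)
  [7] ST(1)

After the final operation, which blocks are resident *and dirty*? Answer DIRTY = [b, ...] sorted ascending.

DIRTY = [1, 6]

  0 | W B6 → L2 miss [D]
  1 | R B6 → L2 hit [D]
  2 | R B6 → L2 hit [D]
  3 | R B6 → L2 hit [D]
  4 | W B3 → L3 miss [D]
  5 | R B1 → L1 miss [-]
  6 | R B7 → L3 miss wb→B3 [-]
  7 | W B1 → L1 hit [D]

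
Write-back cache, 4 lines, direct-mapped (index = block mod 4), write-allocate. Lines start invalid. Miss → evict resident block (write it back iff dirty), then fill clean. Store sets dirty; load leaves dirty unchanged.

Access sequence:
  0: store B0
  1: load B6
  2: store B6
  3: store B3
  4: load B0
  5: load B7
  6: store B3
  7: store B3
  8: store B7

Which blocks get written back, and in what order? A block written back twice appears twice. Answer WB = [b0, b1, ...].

WB = [3, 3]

  0 | W B0 → L0 miss [D]
  1 | R B6 → L2 miss [-]
  2 | W B6 → L2 hit [D]
  3 | W B3 → L3 miss [D]
  4 | R B0 → L0 hit [D]
  5 | R B7 → L3 miss wb→B3 [-]
  6 | W B3 → L3 miss [D]
  7 | W B3 → L3 hit [D]
  8 | W B7 → L3 miss wb→B3 [D]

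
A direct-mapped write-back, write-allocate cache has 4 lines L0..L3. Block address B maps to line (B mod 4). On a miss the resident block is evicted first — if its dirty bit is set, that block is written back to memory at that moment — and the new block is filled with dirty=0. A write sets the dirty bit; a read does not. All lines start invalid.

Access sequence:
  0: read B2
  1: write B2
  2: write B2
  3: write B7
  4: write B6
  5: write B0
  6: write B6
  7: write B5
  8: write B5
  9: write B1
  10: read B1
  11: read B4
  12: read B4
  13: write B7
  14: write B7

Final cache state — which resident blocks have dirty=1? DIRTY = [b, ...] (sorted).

DIRTY = [1, 6, 7]

0: R B2 -> L2 miss  d=-]
1: W B2 -> L2 hit  d=D]
2: W B2 -> L2 hit  d=D]
3: W B7 -> L3 miss  d=D]
4: W B6 -> L2 miss wb->B2  d=D]
5: W B0 -> L0 miss  d=D]
6: W B6 -> L2 hit  d=D]
7: W B5 -> L1 miss  d=D]
8: W B5 -> L1 hit  d=D]
9: W B1 -> L1 miss wb->B5  d=D]
10: R B1 -> L1 hit  d=D]
11: R B4 -> L0 miss wb->B0  d=-]
12: R B4 -> L0 hit  d=-]
13: W B7 -> L3 hit  d=D]
14: W B7 -> L3 hit  d=D]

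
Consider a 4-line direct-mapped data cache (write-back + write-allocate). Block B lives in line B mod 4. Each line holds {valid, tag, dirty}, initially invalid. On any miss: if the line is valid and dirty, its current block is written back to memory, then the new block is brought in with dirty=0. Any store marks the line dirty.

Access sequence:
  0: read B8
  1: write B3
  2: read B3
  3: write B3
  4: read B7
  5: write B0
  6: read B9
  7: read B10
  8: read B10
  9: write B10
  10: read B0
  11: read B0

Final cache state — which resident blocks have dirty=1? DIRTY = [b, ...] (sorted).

DIRTY = [0, 10]

0: R B8 -> L0 miss  d=-]
1: W B3 -> L3 miss  d=D]
2: R B3 -> L3 hit  d=D]
3: W B3 -> L3 hit  d=D]
4: R B7 -> L3 miss wb->B3  d=-]
5: W B0 -> L0 miss  d=D]
6: R B9 -> L1 miss  d=-]
7: R B10 -> L2 miss  d=-]
8: R B10 -> L2 hit  d=-]
9: W B10 -> L2 hit  d=D]
10: R B0 -> L0 hit  d=D]
11: R B0 -> L0 hit  d=D]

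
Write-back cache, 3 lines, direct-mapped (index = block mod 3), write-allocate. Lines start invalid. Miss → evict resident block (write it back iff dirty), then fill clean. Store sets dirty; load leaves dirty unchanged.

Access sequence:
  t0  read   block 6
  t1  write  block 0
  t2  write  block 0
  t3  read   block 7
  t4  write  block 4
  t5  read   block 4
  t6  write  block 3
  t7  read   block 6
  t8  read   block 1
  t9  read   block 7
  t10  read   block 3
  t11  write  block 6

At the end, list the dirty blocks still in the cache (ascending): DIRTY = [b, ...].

DIRTY = [6]

0: R B6 -> L0 miss  d=-]
1: W B0 -> L0 miss  d=D]
2: W B0 -> L0 hit  d=D]
3: R B7 -> L1 miss  d=-]
4: W B4 -> L1 miss  d=D]
5: R B4 -> L1 hit  d=D]
6: W B3 -> L0 miss wb->B0  d=D]
7: R B6 -> L0 miss wb->B3  d=-]
8: R B1 -> L1 miss wb->B4  d=-]
9: R B7 -> L1 miss  d=-]
10: R B3 -> L0 miss  d=-]
11: W B6 -> L0 miss  d=D]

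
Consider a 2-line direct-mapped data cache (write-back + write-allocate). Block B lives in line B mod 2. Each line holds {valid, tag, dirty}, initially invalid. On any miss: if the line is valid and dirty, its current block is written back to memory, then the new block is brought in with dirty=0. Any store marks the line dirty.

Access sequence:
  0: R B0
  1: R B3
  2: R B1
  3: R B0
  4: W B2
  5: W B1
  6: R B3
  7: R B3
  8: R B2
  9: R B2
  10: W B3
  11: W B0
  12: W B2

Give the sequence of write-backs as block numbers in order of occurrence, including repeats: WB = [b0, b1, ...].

  0 | R B0 → L0 miss [-]
  1 | R B3 → L1 miss [-]
  2 | R B1 → L1 miss [-]
  3 | R B0 → L0 hit [-]
  4 | W B2 → L0 miss [D]
  5 | W B1 → L1 hit [D]
  6 | R B3 → L1 miss wb→B1 [-]
  7 | R B3 → L1 hit [-]
  8 | R B2 → L0 hit [D]
  9 | R B2 → L0 hit [D]
  10 | W B3 → L1 hit [D]
  11 | W B0 → L0 miss wb→B2 [D]
  12 | W B2 → L0 miss wb→B0 [D]

WB = [1, 2, 0]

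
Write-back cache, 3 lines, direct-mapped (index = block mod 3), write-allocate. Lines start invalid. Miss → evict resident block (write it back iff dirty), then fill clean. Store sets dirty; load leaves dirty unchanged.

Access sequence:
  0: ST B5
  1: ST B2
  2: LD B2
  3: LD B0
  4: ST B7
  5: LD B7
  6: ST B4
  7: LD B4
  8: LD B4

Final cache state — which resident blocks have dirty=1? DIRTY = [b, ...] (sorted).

0: W B5 -> L2 miss  d=D]
1: W B2 -> L2 miss wb->B5  d=D]
2: R B2 -> L2 hit  d=D]
3: R B0 -> L0 miss  d=-]
4: W B7 -> L1 miss  d=D]
5: R B7 -> L1 hit  d=D]
6: W B4 -> L1 miss wb->B7  d=D]
7: R B4 -> L1 hit  d=D]
8: R B4 -> L1 hit  d=D]

DIRTY = [2, 4]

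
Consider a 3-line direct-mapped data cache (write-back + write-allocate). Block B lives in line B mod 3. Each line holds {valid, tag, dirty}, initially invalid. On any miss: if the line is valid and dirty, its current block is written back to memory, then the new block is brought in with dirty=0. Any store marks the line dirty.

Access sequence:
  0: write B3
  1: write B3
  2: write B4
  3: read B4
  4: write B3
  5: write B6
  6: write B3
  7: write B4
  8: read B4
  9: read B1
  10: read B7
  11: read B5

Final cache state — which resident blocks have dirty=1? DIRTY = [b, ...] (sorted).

  0 | W B3 → L0 miss [D]
  1 | W B3 → L0 hit [D]
  2 | W B4 → L1 miss [D]
  3 | R B4 → L1 hit [D]
  4 | W B3 → L0 hit [D]
  5 | W B6 → L0 miss wb→B3 [D]
  6 | W B3 → L0 miss wb→B6 [D]
  7 | W B4 → L1 hit [D]
  8 | R B4 → L1 hit [D]
  9 | R B1 → L1 miss wb→B4 [-]
  10 | R B7 → L1 miss [-]
  11 | R B5 → L2 miss [-]

DIRTY = [3]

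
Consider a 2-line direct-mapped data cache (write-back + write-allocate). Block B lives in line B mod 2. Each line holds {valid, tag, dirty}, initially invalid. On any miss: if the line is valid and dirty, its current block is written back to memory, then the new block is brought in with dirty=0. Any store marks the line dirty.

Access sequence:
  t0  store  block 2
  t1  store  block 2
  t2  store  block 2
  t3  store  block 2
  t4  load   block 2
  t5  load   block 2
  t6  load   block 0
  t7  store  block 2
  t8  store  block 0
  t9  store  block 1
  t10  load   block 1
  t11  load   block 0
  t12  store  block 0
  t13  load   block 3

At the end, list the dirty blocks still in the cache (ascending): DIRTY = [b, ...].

  0 | W B2 → L0 miss [D]
  1 | W B2 → L0 hit [D]
  2 | W B2 → L0 hit [D]
  3 | W B2 → L0 hit [D]
  4 | R B2 → L0 hit [D]
  5 | R B2 → L0 hit [D]
  6 | R B0 → L0 miss wb→B2 [-]
  7 | W B2 → L0 miss [D]
  8 | W B0 → L0 miss wb→B2 [D]
  9 | W B1 → L1 miss [D]
  10 | R B1 → L1 hit [D]
  11 | R B0 → L0 hit [D]
  12 | W B0 → L0 hit [D]
  13 | R B3 → L1 miss wb→B1 [-]

DIRTY = [0]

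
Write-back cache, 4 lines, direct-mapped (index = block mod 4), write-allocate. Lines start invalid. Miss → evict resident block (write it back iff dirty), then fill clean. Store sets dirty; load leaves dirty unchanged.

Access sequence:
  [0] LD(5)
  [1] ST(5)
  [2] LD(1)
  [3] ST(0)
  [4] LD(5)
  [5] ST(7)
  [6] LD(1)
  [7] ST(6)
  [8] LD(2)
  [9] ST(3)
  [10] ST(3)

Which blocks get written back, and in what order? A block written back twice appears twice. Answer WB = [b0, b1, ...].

0: R B5 -> L1 miss  d=-]
1: W B5 -> L1 hit  d=D]
2: R B1 -> L1 miss wb->B5  d=-]
3: W B0 -> L0 miss  d=D]
4: R B5 -> L1 miss  d=-]
5: W B7 -> L3 miss  d=D]
6: R B1 -> L1 miss  d=-]
7: W B6 -> L2 miss  d=D]
8: R B2 -> L2 miss wb->B6  d=-]
9: W B3 -> L3 miss wb->B7  d=D]
10: W B3 -> L3 hit  d=D]

WB = [5, 6, 7]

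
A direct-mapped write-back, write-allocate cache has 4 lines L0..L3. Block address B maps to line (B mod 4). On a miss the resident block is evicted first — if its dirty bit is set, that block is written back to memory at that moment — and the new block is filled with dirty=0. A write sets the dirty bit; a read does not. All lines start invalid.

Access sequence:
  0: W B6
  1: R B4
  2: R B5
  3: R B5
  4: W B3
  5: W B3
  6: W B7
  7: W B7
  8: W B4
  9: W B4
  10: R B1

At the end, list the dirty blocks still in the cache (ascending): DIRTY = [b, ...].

DIRTY = [4, 6, 7]

  0 | W B6 → L2 miss [D]
  1 | R B4 → L0 miss [-]
  2 | R B5 → L1 miss [-]
  3 | R B5 → L1 hit [-]
  4 | W B3 → L3 miss [D]
  5 | W B3 → L3 hit [D]
  6 | W B7 → L3 miss wb→B3 [D]
  7 | W B7 → L3 hit [D]
  8 | W B4 → L0 hit [D]
  9 | W B4 → L0 hit [D]
  10 | R B1 → L1 miss [-]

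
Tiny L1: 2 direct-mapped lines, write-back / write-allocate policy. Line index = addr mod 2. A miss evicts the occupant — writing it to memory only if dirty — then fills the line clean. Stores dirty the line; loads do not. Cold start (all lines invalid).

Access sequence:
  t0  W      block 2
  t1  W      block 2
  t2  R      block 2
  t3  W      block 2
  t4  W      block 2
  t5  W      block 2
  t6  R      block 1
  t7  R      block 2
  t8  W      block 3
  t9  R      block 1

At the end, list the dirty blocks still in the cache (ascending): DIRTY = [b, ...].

  0 | W B2 → L0 miss [D]
  1 | W B2 → L0 hit [D]
  2 | R B2 → L0 hit [D]
  3 | W B2 → L0 hit [D]
  4 | W B2 → L0 hit [D]
  5 | W B2 → L0 hit [D]
  6 | R B1 → L1 miss [-]
  7 | R B2 → L0 hit [D]
  8 | W B3 → L1 miss [D]
  9 | R B1 → L1 miss wb→B3 [-]

DIRTY = [2]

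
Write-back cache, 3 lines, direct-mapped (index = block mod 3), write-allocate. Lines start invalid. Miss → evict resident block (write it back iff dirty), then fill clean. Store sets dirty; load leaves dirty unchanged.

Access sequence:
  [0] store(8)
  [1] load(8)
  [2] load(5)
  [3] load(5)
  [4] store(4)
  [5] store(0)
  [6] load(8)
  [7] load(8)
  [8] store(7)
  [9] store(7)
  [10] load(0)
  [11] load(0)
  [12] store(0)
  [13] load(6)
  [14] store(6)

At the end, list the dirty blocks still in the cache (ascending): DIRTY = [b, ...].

0: W B8 -> L2 miss  d=D]
1: R B8 -> L2 hit  d=D]
2: R B5 -> L2 miss wb->B8  d=-]
3: R B5 -> L2 hit  d=-]
4: W B4 -> L1 miss  d=D]
5: W B0 -> L0 miss  d=D]
6: R B8 -> L2 miss  d=-]
7: R B8 -> L2 hit  d=-]
8: W B7 -> L1 miss wb->B4  d=D]
9: W B7 -> L1 hit  d=D]
10: R B0 -> L0 hit  d=D]
11: R B0 -> L0 hit  d=D]
12: W B0 -> L0 hit  d=D]
13: R B6 -> L0 miss wb->B0  d=-]
14: W B6 -> L0 hit  d=D]

DIRTY = [6, 7]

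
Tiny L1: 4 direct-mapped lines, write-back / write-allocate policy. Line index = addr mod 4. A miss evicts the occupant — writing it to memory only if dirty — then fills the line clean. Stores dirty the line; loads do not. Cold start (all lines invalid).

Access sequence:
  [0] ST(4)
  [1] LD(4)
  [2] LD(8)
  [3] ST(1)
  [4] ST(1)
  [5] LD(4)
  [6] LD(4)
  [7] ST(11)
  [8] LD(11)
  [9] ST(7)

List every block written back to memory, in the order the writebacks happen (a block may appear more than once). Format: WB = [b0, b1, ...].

WB = [4, 11]

  0 | W B4 → L0 miss [D]
  1 | R B4 → L0 hit [D]
  2 | R B8 → L0 miss wb→B4 [-]
  3 | W B1 → L1 miss [D]
  4 | W B1 → L1 hit [D]
  5 | R B4 → L0 miss [-]
  6 | R B4 → L0 hit [-]
  7 | W B11 → L3 miss [D]
  8 | R B11 → L3 hit [D]
  9 | W B7 → L3 miss wb→B11 [D]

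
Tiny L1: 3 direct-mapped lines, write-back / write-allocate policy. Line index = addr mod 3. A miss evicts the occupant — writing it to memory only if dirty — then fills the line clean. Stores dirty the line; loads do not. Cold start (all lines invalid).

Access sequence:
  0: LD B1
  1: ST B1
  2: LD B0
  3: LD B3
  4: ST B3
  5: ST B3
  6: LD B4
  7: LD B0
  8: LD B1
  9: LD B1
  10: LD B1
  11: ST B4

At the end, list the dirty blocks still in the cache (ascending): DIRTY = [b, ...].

DIRTY = [4]

0: R B1 → L1 miss [-]
1: W B1 → L1 hit [D]
2: R B0 → L0 miss [-]
3: R B3 → L0 miss [-]
4: W B3 → L0 hit [D]
5: W B3 → L0 hit [D]
6: R B4 → L1 miss wb→B1 [-]
7: R B0 → L0 miss wb→B3 [-]
8: R B1 → L1 miss [-]
9: R B1 → L1 hit [-]
10: R B1 → L1 hit [-]
11: W B4 → L1 miss [D]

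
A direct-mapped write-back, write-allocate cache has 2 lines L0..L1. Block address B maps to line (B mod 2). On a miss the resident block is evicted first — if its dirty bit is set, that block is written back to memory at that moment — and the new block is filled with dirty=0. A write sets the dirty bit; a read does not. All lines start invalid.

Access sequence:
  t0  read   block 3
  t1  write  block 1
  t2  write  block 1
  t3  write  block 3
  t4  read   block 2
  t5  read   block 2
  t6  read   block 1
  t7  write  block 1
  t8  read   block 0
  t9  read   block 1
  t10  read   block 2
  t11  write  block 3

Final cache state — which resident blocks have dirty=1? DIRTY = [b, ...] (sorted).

DIRTY = [3]

  0 | R B3 → L1 miss [-]
  1 | W B1 → L1 miss [D]
  2 | W B1 → L1 hit [D]
  3 | W B3 → L1 miss wb→B1 [D]
  4 | R B2 → L0 miss [-]
  5 | R B2 → L0 hit [-]
  6 | R B1 → L1 miss wb→B3 [-]
  7 | W B1 → L1 hit [D]
  8 | R B0 → L0 miss [-]
  9 | R B1 → L1 hit [D]
  10 | R B2 → L0 miss [-]
  11 | W B3 → L1 miss wb→B1 [D]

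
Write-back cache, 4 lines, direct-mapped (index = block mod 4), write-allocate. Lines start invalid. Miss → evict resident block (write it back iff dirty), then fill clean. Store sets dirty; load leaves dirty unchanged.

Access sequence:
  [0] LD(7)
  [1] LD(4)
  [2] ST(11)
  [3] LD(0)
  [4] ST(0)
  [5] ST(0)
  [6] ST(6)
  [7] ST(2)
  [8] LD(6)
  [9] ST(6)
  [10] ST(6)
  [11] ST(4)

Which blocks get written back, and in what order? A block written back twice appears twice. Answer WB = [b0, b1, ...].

0: R B7 → L3 miss [-]
1: R B4 → L0 miss [-]
2: W B11 → L3 miss [D]
3: R B0 → L0 miss [-]
4: W B0 → L0 hit [D]
5: W B0 → L0 hit [D]
6: W B6 → L2 miss [D]
7: W B2 → L2 miss wb→B6 [D]
8: R B6 → L2 miss wb→B2 [-]
9: W B6 → L2 hit [D]
10: W B6 → L2 hit [D]
11: W B4 → L0 miss wb→B0 [D]

WB = [6, 2, 0]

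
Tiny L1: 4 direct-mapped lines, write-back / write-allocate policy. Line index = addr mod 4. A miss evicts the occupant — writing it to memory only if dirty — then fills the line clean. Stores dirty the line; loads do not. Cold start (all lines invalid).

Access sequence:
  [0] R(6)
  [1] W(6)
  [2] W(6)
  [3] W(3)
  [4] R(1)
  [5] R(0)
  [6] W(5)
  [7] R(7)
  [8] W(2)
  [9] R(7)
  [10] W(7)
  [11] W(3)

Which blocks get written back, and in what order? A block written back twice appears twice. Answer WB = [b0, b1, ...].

0: R B6 -> L2 miss  d=-]
1: W B6 -> L2 hit  d=D]
2: W B6 -> L2 hit  d=D]
3: W B3 -> L3 miss  d=D]
4: R B1 -> L1 miss  d=-]
5: R B0 -> L0 miss  d=-]
6: W B5 -> L1 miss  d=D]
7: R B7 -> L3 miss wb->B3  d=-]
8: W B2 -> L2 miss wb->B6  d=D]
9: R B7 -> L3 hit  d=-]
10: W B7 -> L3 hit  d=D]
11: W B3 -> L3 miss wb->B7  d=D]

WB = [3, 6, 7]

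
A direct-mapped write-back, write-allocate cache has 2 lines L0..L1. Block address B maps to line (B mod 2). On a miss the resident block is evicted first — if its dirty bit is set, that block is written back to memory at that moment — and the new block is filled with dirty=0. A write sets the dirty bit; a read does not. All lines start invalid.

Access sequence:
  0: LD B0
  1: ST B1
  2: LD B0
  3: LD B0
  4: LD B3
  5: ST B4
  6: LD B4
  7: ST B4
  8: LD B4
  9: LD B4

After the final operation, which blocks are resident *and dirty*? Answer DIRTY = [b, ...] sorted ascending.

DIRTY = [4]

0: R B0 → L0 miss [-]
1: W B1 → L1 miss [D]
2: R B0 → L0 hit [-]
3: R B0 → L0 hit [-]
4: R B3 → L1 miss wb→B1 [-]
5: W B4 → L0 miss [D]
6: R B4 → L0 hit [D]
7: W B4 → L0 hit [D]
8: R B4 → L0 hit [D]
9: R B4 → L0 hit [D]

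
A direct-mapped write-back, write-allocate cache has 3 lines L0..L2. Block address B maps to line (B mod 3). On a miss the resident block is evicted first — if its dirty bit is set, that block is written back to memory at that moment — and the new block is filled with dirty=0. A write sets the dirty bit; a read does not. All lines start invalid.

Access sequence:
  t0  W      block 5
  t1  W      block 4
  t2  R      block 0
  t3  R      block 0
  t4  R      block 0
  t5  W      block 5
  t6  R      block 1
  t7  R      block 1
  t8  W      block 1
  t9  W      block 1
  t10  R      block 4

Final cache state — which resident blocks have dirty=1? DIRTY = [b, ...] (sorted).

DIRTY = [5]

0: W B5 → L2 miss [D]
1: W B4 → L1 miss [D]
2: R B0 → L0 miss [-]
3: R B0 → L0 hit [-]
4: R B0 → L0 hit [-]
5: W B5 → L2 hit [D]
6: R B1 → L1 miss wb→B4 [-]
7: R B1 → L1 hit [-]
8: W B1 → L1 hit [D]
9: W B1 → L1 hit [D]
10: R B4 → L1 miss wb→B1 [-]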